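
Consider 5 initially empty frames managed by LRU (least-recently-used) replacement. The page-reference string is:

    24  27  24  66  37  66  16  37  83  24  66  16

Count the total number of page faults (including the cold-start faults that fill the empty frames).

6

24 → miss, frames {24}
27 → miss, frames {24,27}
24 → hit
66 → miss, frames {27,24,66}
37 → miss, frames {27,24,66,37}
66 → hit
16 → miss, frames {27,24,37,66,16}
37 → hit
83 → miss, evict 27, frames {24,66,16,37,83}
24 → hit
66 → hit
16 → hit
Page faults: 6.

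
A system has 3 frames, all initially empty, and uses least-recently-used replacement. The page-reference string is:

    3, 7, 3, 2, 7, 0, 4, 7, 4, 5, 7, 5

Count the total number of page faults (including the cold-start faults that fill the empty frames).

3: fault, frames [3]
7: fault, frames [3, 7]
3: hit
2: fault, frames [7, 3, 2]
7: hit
0: fault, evict 3, frames [2, 7, 0]
4: fault, evict 2, frames [7, 0, 4]
7: hit
4: hit
5: fault, evict 0, frames [7, 4, 5]
7: hit
5: hit
Page faults: 6.

6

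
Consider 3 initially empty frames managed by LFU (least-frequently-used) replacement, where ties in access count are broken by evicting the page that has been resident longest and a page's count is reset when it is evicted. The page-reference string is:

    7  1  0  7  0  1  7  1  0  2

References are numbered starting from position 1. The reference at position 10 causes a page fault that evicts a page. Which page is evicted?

7

pos 1: 7: miss, frames [7]
pos 2: 1: miss, frames [7, 1]
pos 3: 0: miss, frames [7, 1, 0]
pos 4: 7: hit
pos 5: 0: hit
pos 6: 1: hit
pos 7: 7: hit
pos 8: 1: hit
pos 9: 0: hit
pos 10: 2: miss, evict 7, frames [1, 0, 2]
At position 10, page 7 is evicted.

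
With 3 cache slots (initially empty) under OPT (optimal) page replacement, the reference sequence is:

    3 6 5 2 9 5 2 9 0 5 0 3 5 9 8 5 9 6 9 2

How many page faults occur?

3 → fault, frames {3}
6 → fault, frames {3,6}
5 → fault, frames {3,6,5}
2 → fault, evict 6, frames {3,5,2}
9 → fault, evict 3, frames {5,2,9}
5 → hit
2 → hit
9 → hit
0 → fault, evict 2, frames {5,9,0}
5 → hit
0 → hit
3 → fault, evict 0, frames {5,9,3}
5 → hit
9 → hit
8 → fault, evict 3, frames {5,9,8}
5 → hit
9 → hit
6 → fault, evict 8, frames {5,9,6}
9 → hit
2 → fault, evict 6, frames {5,9,2}
Page faults: 10.

10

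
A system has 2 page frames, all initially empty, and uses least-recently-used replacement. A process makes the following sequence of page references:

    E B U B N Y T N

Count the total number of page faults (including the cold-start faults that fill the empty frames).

7

E: miss, frames [E]
B: miss, frames [E, B]
U: miss, evict E, frames [B, U]
B: hit
N: miss, evict U, frames [B, N]
Y: miss, evict B, frames [N, Y]
T: miss, evict N, frames [Y, T]
N: miss, evict Y, frames [T, N]
Page faults: 7.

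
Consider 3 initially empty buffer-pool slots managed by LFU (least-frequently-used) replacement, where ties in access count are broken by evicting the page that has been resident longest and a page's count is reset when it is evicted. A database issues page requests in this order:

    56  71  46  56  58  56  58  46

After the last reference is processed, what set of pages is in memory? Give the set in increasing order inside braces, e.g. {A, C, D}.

{46, 56, 58}

56: fault, frames {56}
71: fault, frames {56,71}
46: fault, frames {56,71,46}
56: hit
58: fault, evict 71, frames {56,46,58}
56: hit
58: hit
46: hit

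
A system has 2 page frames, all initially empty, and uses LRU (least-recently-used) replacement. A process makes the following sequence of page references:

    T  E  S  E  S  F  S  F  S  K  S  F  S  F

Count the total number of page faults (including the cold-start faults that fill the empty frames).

6

T: fault, frames (T)
E: fault, frames (T E)
S: fault, evict T, frames (E S)
E: hit
S: hit
F: fault, evict E, frames (S F)
S: hit
F: hit
S: hit
K: fault, evict F, frames (S K)
S: hit
F: fault, evict K, frames (S F)
S: hit
F: hit
Page faults: 6.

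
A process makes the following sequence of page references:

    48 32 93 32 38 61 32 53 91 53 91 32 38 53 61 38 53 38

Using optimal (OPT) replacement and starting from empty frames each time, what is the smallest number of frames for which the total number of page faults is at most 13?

f=1: 18 faults
f=2: 11 faults
f=3: 9 faults
f=4: 8 faults
f=5: 7 faults
f=6: 7 faults
f=7: 7 faults
Smallest f with faults ≤ 13 is 2.

2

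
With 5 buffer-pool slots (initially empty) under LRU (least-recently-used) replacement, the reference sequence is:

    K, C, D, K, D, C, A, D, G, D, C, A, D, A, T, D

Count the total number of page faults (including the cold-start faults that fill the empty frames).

K -> miss, frames (K)
C -> miss, frames (K C)
D -> miss, frames (K C D)
K -> hit
D -> hit
C -> hit
A -> miss, frames (K D C A)
D -> hit
G -> miss, frames (K C A D G)
D -> hit
C -> hit
A -> hit
D -> hit
A -> hit
T -> miss, evict K, frames (G C D A T)
D -> hit
Page faults: 6.

6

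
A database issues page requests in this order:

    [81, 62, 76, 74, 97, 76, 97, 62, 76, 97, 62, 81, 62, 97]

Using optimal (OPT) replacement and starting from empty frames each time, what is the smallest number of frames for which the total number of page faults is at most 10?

2

f=1: 14 faults
f=2: 9 faults
f=3: 6 faults
f=4: 5 faults
f=5: 5 faults
Smallest f with faults ≤ 10 is 2.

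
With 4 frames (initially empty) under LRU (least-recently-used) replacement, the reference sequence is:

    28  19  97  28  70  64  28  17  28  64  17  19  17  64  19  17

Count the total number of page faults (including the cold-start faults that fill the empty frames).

7

28 -> fault, frames (28)
19 -> fault, frames (28 19)
97 -> fault, frames (28 19 97)
28 -> hit
70 -> fault, frames (19 97 28 70)
64 -> fault, evict 19, frames (97 28 70 64)
28 -> hit
17 -> fault, evict 97, frames (70 64 28 17)
28 -> hit
64 -> hit
17 -> hit
19 -> fault, evict 70, frames (28 64 17 19)
17 -> hit
64 -> hit
19 -> hit
17 -> hit
Page faults: 7.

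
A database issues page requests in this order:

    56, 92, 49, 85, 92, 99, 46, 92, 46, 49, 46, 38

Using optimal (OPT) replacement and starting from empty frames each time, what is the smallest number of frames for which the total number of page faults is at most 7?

3

f=1: 12 faults
f=2: 8 faults
f=3: 7 faults
f=4: 7 faults
f=5: 7 faults
f=6: 7 faults
f=7: 7 faults
Smallest f with faults ≤ 7 is 3.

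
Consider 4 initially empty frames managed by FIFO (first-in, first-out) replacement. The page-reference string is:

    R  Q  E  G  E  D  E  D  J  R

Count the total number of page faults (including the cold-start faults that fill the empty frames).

7

R → fault, frames {R}
Q → fault, frames {R,Q}
E → fault, frames {R,Q,E}
G → fault, frames {R,Q,E,G}
E → hit
D → fault, evict R, frames {Q,E,G,D}
E → hit
D → hit
J → fault, evict Q, frames {E,G,D,J}
R → fault, evict E, frames {G,D,J,R}
Page faults: 7.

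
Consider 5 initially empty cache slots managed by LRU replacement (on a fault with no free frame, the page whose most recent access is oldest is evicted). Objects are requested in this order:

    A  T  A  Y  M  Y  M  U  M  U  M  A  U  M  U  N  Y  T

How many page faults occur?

A → miss, frames {A}
T → miss, frames {A,T}
A → hit
Y → miss, frames {T,A,Y}
M → miss, frames {T,A,Y,M}
Y → hit
M → hit
U → miss, frames {T,A,Y,M,U}
M → hit
U → hit
M → hit
A → hit
U → hit
M → hit
U → hit
N → miss, evict T, frames {Y,A,M,U,N}
Y → hit
T → miss, evict A, frames {M,U,N,Y,T}
Page faults: 7.

7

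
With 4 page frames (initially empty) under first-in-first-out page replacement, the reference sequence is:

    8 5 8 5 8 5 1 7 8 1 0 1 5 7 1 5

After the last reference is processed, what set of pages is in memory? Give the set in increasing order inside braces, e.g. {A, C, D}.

8 -> fault, frames [8]
5 -> fault, frames [8, 5]
8 -> hit
5 -> hit
8 -> hit
5 -> hit
1 -> fault, frames [8, 5, 1]
7 -> fault, frames [8, 5, 1, 7]
8 -> hit
1 -> hit
0 -> fault, evict 8, frames [5, 1, 7, 0]
1 -> hit
5 -> hit
7 -> hit
1 -> hit
5 -> hit

{0, 1, 5, 7}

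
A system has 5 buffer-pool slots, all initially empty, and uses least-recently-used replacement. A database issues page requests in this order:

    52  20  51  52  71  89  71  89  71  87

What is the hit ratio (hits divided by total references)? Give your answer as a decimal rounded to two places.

0.40

52: fault, frames (52)
20: fault, frames (52 20)
51: fault, frames (52 20 51)
52: hit
71: fault, frames (20 51 52 71)
89: fault, frames (20 51 52 71 89)
71: hit
89: hit
71: hit
87: fault, evict 20, frames (51 52 89 71 87)
Hits: 4 of 10 references → 4/10 = 0.4000.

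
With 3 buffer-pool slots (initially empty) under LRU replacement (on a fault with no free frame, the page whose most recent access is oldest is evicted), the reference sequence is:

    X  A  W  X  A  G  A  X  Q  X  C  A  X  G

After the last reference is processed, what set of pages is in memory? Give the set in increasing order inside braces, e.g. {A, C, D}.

X → miss, frames (X)
A → miss, frames (X A)
W → miss, frames (X A W)
X → hit
A → hit
G → miss, evict W, frames (X A G)
A → hit
X → hit
Q → miss, evict G, frames (A X Q)
X → hit
C → miss, evict A, frames (Q X C)
A → miss, evict Q, frames (X C A)
X → hit
G → miss, evict C, frames (A X G)

{A, G, X}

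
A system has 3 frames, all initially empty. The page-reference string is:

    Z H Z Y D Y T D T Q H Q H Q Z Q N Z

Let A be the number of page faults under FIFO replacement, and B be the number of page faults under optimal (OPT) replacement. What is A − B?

Under FIFO: F F . F F . F . . F F . . . F . F . → 9 faults.
Under OPT: F F . F F . F . . F . . . . F . F . → 8 faults.
A − B = 9 − 8 = 1.

1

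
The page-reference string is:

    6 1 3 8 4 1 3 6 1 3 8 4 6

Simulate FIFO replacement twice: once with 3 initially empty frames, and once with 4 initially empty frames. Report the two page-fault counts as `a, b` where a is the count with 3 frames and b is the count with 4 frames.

10, 11

3 frames: F F F F F F F F . . F F . → 10 faults.
4 frames: F F F F F . . F F F F F F → 11 faults.
11 > 10: adding a frame increased faults — Belady's anomaly.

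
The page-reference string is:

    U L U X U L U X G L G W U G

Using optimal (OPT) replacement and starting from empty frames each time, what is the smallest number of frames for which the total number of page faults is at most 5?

f=1: 14 faults
f=2: 8 faults
f=3: 5 faults
f=4: 5 faults
f=5: 5 faults
Smallest f with faults ≤ 5 is 3.

3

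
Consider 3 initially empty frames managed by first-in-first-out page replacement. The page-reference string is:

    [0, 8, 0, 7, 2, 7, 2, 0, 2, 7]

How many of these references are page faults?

5

0 → fault, frames {0}
8 → fault, frames {0,8}
0 → hit
7 → fault, frames {0,8,7}
2 → fault, evict 0, frames {8,7,2}
7 → hit
2 → hit
0 → fault, evict 8, frames {7,2,0}
2 → hit
7 → hit
Page faults: 5.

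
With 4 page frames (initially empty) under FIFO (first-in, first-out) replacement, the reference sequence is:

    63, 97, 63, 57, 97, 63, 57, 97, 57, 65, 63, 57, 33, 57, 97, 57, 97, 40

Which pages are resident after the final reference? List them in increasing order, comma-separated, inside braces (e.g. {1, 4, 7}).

63 → fault, frames (63)
97 → fault, frames (63 97)
63 → hit
57 → fault, frames (63 97 57)
97 → hit
63 → hit
57 → hit
97 → hit
57 → hit
65 → fault, frames (63 97 57 65)
63 → hit
57 → hit
33 → fault, evict 63, frames (97 57 65 33)
57 → hit
97 → hit
57 → hit
97 → hit
40 → fault, evict 97, frames (57 65 33 40)

{33, 40, 57, 65}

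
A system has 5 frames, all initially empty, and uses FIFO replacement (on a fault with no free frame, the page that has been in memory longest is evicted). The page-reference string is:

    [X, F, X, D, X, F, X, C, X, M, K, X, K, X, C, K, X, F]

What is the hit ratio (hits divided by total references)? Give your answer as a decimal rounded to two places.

0.56

X → miss, frames {X}
F → miss, frames {X,F}
X → hit
D → miss, frames {X,F,D}
X → hit
F → hit
X → hit
C → miss, frames {X,F,D,C}
X → hit
M → miss, frames {X,F,D,C,M}
K → miss, evict X, frames {F,D,C,M,K}
X → miss, evict F, frames {D,C,M,K,X}
K → hit
X → hit
C → hit
K → hit
X → hit
F → miss, evict D, frames {C,M,K,X,F}
Hits: 10 of 18 references → 10/18 = 0.5556.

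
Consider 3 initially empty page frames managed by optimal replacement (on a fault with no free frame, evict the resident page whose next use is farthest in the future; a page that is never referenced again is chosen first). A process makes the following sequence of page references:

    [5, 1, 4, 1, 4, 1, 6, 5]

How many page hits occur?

4

5 → fault, frames (5)
1 → fault, frames (5 1)
4 → fault, frames (5 1 4)
1 → hit
4 → hit
1 → hit
6 → fault, evict 4, frames (5 1 6)
5 → hit
Hits: 4.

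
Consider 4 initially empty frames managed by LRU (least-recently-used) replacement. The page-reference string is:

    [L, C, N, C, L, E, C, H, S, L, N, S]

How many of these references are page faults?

L -> miss, frames [L]
C -> miss, frames [L, C]
N -> miss, frames [L, C, N]
C -> hit
L -> hit
E -> miss, frames [N, C, L, E]
C -> hit
H -> miss, evict N, frames [L, E, C, H]
S -> miss, evict L, frames [E, C, H, S]
L -> miss, evict E, frames [C, H, S, L]
N -> miss, evict C, frames [H, S, L, N]
S -> hit
Page faults: 8.

8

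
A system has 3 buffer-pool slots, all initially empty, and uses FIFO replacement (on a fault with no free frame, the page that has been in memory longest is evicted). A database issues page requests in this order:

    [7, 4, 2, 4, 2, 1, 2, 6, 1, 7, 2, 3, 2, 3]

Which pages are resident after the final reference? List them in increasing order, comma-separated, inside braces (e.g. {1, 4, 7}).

7 → miss, frames {7}
4 → miss, frames {7,4}
2 → miss, frames {7,4,2}
4 → hit
2 → hit
1 → miss, evict 7, frames {4,2,1}
2 → hit
6 → miss, evict 4, frames {2,1,6}
1 → hit
7 → miss, evict 2, frames {1,6,7}
2 → miss, evict 1, frames {6,7,2}
3 → miss, evict 6, frames {7,2,3}
2 → hit
3 → hit

{2, 3, 7}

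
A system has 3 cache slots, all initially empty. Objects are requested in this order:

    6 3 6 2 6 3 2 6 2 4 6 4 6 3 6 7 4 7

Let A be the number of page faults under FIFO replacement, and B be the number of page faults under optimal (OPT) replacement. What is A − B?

3

Under FIFO: F F . F . . . . . F F . . F . F F . → 8 faults.
Under OPT: F F . F . . . . . F . . . . . F . . → 5 faults.
A − B = 8 − 5 = 3.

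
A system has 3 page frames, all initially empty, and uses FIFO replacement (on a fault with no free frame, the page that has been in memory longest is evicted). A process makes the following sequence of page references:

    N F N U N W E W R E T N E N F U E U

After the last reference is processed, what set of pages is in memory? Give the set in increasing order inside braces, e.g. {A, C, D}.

{E, F, U}

N -> miss, frames (N)
F -> miss, frames (N F)
N -> hit
U -> miss, frames (N F U)
N -> hit
W -> miss, evict N, frames (F U W)
E -> miss, evict F, frames (U W E)
W -> hit
R -> miss, evict U, frames (W E R)
E -> hit
T -> miss, evict W, frames (E R T)
N -> miss, evict E, frames (R T N)
E -> miss, evict R, frames (T N E)
N -> hit
F -> miss, evict T, frames (N E F)
U -> miss, evict N, frames (E F U)
E -> hit
U -> hit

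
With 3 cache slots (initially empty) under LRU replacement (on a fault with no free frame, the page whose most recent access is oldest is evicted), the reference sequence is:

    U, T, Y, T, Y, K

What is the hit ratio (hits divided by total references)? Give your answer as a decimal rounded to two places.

U → miss, frames [U]
T → miss, frames [U, T]
Y → miss, frames [U, T, Y]
T → hit
Y → hit
K → miss, evict U, frames [T, Y, K]
Hits: 2 of 6 references → 2/6 = 0.3333.

0.33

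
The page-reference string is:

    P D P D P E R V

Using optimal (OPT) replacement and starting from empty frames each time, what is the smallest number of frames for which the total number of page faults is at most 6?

2

f=1: 8 faults
f=2: 5 faults
f=3: 5 faults
f=4: 5 faults
f=5: 5 faults
Smallest f with faults ≤ 6 is 2.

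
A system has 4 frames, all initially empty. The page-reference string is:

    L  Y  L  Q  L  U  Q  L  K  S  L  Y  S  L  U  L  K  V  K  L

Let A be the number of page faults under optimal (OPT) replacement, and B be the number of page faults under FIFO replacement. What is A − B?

Under OPT: F F . F . F . . F F . . . . . . F F . . → 8 faults.
Under FIFO: F F . F . F . . F F F F . . F . F F . F → 12 faults.
A − B = 8 − 12 = -4.

-4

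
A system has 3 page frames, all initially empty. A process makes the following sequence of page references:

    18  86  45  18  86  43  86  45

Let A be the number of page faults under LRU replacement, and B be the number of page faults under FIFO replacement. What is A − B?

Under LRU: F F F . . F . F → 5 faults.
Under FIFO: F F F . . F . . → 4 faults.
A − B = 5 − 4 = 1.

1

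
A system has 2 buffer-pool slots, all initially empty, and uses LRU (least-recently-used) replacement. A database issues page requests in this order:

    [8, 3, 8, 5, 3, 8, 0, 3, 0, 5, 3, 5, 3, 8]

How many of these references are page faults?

8: fault, frames {8}
3: fault, frames {8,3}
8: hit
5: fault, evict 3, frames {8,5}
3: fault, evict 8, frames {5,3}
8: fault, evict 5, frames {3,8}
0: fault, evict 3, frames {8,0}
3: fault, evict 8, frames {0,3}
0: hit
5: fault, evict 3, frames {0,5}
3: fault, evict 0, frames {5,3}
5: hit
3: hit
8: fault, evict 5, frames {3,8}
Page faults: 10.

10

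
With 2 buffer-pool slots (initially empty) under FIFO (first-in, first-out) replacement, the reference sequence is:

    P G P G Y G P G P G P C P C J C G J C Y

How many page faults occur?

P → fault, frames [P]
G → fault, frames [P, G]
P → hit
G → hit
Y → fault, evict P, frames [G, Y]
G → hit
P → fault, evict G, frames [Y, P]
G → fault, evict Y, frames [P, G]
P → hit
G → hit
P → hit
C → fault, evict P, frames [G, C]
P → fault, evict G, frames [C, P]
C → hit
J → fault, evict C, frames [P, J]
C → fault, evict P, frames [J, C]
G → fault, evict J, frames [C, G]
J → fault, evict C, frames [G, J]
C → fault, evict G, frames [J, C]
Y → fault, evict J, frames [C, Y]
Page faults: 13.

13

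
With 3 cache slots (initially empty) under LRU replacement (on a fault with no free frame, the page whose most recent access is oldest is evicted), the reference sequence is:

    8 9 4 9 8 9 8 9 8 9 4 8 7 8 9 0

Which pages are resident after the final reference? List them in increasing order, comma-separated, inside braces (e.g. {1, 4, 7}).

{0, 8, 9}

8 → fault, frames {8}
9 → fault, frames {8,9}
4 → fault, frames {8,9,4}
9 → hit
8 → hit
9 → hit
8 → hit
9 → hit
8 → hit
9 → hit
4 → hit
8 → hit
7 → fault, evict 9, frames {4,8,7}
8 → hit
9 → fault, evict 4, frames {7,8,9}
0 → fault, evict 7, frames {8,9,0}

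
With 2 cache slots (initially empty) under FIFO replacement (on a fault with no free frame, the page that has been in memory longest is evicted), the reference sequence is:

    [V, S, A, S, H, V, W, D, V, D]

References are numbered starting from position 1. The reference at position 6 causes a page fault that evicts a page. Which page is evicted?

pos 1: V: miss, frames (V)
pos 2: S: miss, frames (V S)
pos 3: A: miss, evict V, frames (S A)
pos 4: S: hit
pos 5: H: miss, evict S, frames (A H)
pos 6: V: miss, evict A, frames (H V)
At position 6, page A is evicted.

A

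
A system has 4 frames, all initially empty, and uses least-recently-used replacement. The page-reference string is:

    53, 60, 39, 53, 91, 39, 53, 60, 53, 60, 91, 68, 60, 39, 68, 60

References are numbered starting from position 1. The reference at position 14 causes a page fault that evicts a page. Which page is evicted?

pos 1: 53: fault, frames [53]
pos 2: 60: fault, frames [53, 60]
pos 3: 39: fault, frames [53, 60, 39]
pos 4: 53: hit
pos 5: 91: fault, frames [60, 39, 53, 91]
pos 6: 39: hit
pos 7: 53: hit
pos 8: 60: hit
pos 9: 53: hit
pos 10: 60: hit
pos 11: 91: hit
pos 12: 68: fault, evict 39, frames [53, 60, 91, 68]
pos 13: 60: hit
pos 14: 39: fault, evict 53, frames [91, 68, 60, 39]
At position 14, page 53 is evicted.

53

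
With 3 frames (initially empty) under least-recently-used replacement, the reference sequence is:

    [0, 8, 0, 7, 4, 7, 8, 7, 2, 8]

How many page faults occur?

6

0 -> miss, frames {0}
8 -> miss, frames {0,8}
0 -> hit
7 -> miss, frames {8,0,7}
4 -> miss, evict 8, frames {0,7,4}
7 -> hit
8 -> miss, evict 0, frames {4,7,8}
7 -> hit
2 -> miss, evict 4, frames {8,7,2}
8 -> hit
Page faults: 6.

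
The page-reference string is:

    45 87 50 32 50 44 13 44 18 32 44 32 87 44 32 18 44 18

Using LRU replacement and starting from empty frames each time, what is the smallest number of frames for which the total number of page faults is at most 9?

f=1: 18 faults
f=2: 14 faults
f=3: 10 faults
f=4: 9 faults
f=5: 8 faults
f=6: 7 faults
f=7: 7 faults
Smallest f with faults ≤ 9 is 4.

4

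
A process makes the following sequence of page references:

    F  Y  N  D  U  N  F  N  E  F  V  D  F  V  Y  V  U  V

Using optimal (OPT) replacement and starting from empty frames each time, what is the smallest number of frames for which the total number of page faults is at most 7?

f=1: 18 faults
f=2: 12 faults
f=3: 10 faults
f=4: 8 faults
f=5: 7 faults
f=6: 7 faults
f=7: 7 faults
Smallest f with faults ≤ 7 is 5.

5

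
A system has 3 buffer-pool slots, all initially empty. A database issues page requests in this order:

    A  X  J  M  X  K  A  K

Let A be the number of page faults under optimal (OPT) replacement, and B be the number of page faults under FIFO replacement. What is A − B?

Under OPT: F F F F . F . . → 5 faults.
Under FIFO: F F F F . F F . → 6 faults.
A − B = 5 − 6 = -1.

-1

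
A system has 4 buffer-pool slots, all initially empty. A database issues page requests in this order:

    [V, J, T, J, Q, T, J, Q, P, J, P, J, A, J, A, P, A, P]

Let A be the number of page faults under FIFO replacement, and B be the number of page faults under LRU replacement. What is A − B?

1

Under FIFO: F F F . F . . . F . . . F F . . . . → 7 faults.
Under LRU: F F F . F . . . F . . . F . . . . . → 6 faults.
A − B = 7 − 6 = 1.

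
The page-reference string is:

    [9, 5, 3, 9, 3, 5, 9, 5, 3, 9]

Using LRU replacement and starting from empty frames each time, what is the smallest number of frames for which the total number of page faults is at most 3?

f=1: 10 faults
f=2: 8 faults
f=3: 3 faults
Smallest f with faults ≤ 3 is 3.

3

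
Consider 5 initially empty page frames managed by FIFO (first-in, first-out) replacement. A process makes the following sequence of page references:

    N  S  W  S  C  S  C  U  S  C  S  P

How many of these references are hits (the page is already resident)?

6

N -> fault, frames (N)
S -> fault, frames (N S)
W -> fault, frames (N S W)
S -> hit
C -> fault, frames (N S W C)
S -> hit
C -> hit
U -> fault, frames (N S W C U)
S -> hit
C -> hit
S -> hit
P -> fault, evict N, frames (S W C U P)
Hits: 6.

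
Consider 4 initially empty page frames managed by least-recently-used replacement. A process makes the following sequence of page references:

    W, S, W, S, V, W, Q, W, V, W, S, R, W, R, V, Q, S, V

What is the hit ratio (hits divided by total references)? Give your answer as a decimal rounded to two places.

W → miss, frames [W]
S → miss, frames [W, S]
W → hit
S → hit
V → miss, frames [W, S, V]
W → hit
Q → miss, frames [S, V, W, Q]
W → hit
V → hit
W → hit
S → hit
R → miss, evict Q, frames [V, W, S, R]
W → hit
R → hit
V → hit
Q → miss, evict S, frames [W, R, V, Q]
S → miss, evict W, frames [R, V, Q, S]
V → hit
Hits: 11 of 18 references → 11/18 = 0.6111.

0.61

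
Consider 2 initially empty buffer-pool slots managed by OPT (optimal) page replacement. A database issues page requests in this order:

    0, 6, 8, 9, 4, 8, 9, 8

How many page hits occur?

0: miss, frames [0]
6: miss, frames [0, 6]
8: miss, evict 6, frames [0, 8]
9: miss, evict 0, frames [8, 9]
4: miss, evict 9, frames [8, 4]
8: hit
9: miss, evict 4, frames [8, 9]
8: hit
Hits: 2.

2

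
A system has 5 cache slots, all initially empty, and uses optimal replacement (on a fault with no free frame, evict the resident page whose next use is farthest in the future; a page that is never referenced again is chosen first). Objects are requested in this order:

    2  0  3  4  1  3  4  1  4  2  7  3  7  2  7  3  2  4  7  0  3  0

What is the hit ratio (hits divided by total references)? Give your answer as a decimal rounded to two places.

0.73

2 -> fault, frames {2}
0 -> fault, frames {2,0}
3 -> fault, frames {2,0,3}
4 -> fault, frames {2,0,3,4}
1 -> fault, frames {2,0,3,4,1}
3 -> hit
4 -> hit
1 -> hit
4 -> hit
2 -> hit
7 -> fault, evict 1, frames {2,0,3,4,7}
3 -> hit
7 -> hit
2 -> hit
7 -> hit
3 -> hit
2 -> hit
4 -> hit
7 -> hit
0 -> hit
3 -> hit
0 -> hit
Hits: 16 of 22 references → 16/22 = 0.7273.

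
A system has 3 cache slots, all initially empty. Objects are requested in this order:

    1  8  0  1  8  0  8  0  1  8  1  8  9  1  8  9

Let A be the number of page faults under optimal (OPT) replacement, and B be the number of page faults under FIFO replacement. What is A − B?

-2

Under OPT: F F F . . . . . . . . . F . . . → 4 faults.
Under FIFO: F F F . . . . . . . . . F F F . → 6 faults.
A − B = 4 − 6 = -2.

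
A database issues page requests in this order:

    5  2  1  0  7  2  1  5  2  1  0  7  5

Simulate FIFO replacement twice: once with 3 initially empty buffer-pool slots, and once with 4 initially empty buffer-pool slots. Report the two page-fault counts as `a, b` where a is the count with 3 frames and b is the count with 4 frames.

10, 11

3 frames: F F F F F F F F . . F F . → 10 faults.
4 frames: F F F F F . . F F F F F F → 11 faults.
11 > 10: adding a frame increased faults — Belady's anomaly.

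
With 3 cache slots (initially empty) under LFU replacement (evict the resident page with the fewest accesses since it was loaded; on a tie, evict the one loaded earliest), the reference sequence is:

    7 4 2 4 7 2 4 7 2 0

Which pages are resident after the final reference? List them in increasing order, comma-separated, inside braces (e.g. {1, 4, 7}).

7 -> fault, frames [7]
4 -> fault, frames [7, 4]
2 -> fault, frames [7, 4, 2]
4 -> hit
7 -> hit
2 -> hit
4 -> hit
7 -> hit
2 -> hit
0 -> fault, evict 7, frames [4, 2, 0]

{0, 2, 4}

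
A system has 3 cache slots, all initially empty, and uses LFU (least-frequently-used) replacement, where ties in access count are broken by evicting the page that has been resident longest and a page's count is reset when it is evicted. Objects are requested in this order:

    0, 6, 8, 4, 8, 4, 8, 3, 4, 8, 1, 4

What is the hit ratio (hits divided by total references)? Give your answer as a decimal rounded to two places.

0.50

0 -> fault, frames (0)
6 -> fault, frames (0 6)
8 -> fault, frames (0 6 8)
4 -> fault, evict 0, frames (6 8 4)
8 -> hit
4 -> hit
8 -> hit
3 -> fault, evict 6, frames (8 4 3)
4 -> hit
8 -> hit
1 -> fault, evict 3, frames (8 4 1)
4 -> hit
Hits: 6 of 12 references → 6/12 = 0.5000.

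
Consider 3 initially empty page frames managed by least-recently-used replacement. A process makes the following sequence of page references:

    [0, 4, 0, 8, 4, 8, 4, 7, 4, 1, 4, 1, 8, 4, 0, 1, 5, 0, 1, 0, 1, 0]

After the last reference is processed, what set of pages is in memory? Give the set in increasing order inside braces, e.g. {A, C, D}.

0 → fault, frames {0}
4 → fault, frames {0,4}
0 → hit
8 → fault, frames {4,0,8}
4 → hit
8 → hit
4 → hit
7 → fault, evict 0, frames {8,4,7}
4 → hit
1 → fault, evict 8, frames {7,4,1}
4 → hit
1 → hit
8 → fault, evict 7, frames {4,1,8}
4 → hit
0 → fault, evict 1, frames {8,4,0}
1 → fault, evict 8, frames {4,0,1}
5 → fault, evict 4, frames {0,1,5}
0 → hit
1 → hit
0 → hit
1 → hit
0 → hit

{0, 1, 5}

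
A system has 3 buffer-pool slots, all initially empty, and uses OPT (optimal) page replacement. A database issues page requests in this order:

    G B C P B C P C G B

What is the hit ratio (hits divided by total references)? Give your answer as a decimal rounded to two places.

G -> miss, frames (G)
B -> miss, frames (G B)
C -> miss, frames (G B C)
P -> miss, evict G, frames (B C P)
B -> hit
C -> hit
P -> hit
C -> hit
G -> miss, evict P, frames (B C G)
B -> hit
Hits: 5 of 10 references → 5/10 = 0.5000.

0.50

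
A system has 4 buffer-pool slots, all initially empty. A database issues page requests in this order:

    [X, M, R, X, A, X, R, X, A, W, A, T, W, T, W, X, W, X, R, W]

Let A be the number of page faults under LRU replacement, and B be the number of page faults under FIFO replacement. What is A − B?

-1

Under LRU: F F F . F . . . . F . F . . . . . . F . → 7 faults.
Under FIFO: F F F . F . . . . F . F . . . F . . F . → 8 faults.
A − B = 7 − 8 = -1.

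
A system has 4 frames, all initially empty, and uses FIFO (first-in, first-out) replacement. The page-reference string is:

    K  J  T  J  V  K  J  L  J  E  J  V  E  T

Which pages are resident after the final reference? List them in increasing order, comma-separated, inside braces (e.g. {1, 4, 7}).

K → fault, frames {K}
J → fault, frames {K,J}
T → fault, frames {K,J,T}
J → hit
V → fault, frames {K,J,T,V}
K → hit
J → hit
L → fault, evict K, frames {J,T,V,L}
J → hit
E → fault, evict J, frames {T,V,L,E}
J → fault, evict T, frames {V,L,E,J}
V → hit
E → hit
T → fault, evict V, frames {L,E,J,T}

{E, J, L, T}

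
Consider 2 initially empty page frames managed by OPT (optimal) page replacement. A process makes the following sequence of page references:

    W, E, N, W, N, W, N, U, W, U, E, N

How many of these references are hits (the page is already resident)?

6

W → fault, frames (W)
E → fault, frames (W E)
N → fault, evict E, frames (W N)
W → hit
N → hit
W → hit
N → hit
U → fault, evict N, frames (W U)
W → hit
U → hit
E → fault, evict U, frames (W E)
N → fault, evict E, frames (W N)
Hits: 6.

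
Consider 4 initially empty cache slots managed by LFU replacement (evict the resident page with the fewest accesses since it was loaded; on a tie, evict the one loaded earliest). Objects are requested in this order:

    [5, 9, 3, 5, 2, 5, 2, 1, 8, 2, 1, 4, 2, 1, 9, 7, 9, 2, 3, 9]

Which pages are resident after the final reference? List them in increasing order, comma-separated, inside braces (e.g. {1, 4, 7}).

{1, 2, 5, 9}

5 → fault, frames [5]
9 → fault, frames [5, 9]
3 → fault, frames [5, 9, 3]
5 → hit
2 → fault, frames [5, 9, 3, 2]
5 → hit
2 → hit
1 → fault, evict 9, frames [5, 3, 2, 1]
8 → fault, evict 3, frames [5, 2, 1, 8]
2 → hit
1 → hit
4 → fault, evict 8, frames [5, 2, 1, 4]
2 → hit
1 → hit
9 → fault, evict 4, frames [5, 2, 1, 9]
7 → fault, evict 9, frames [5, 2, 1, 7]
9 → fault, evict 7, frames [5, 2, 1, 9]
2 → hit
3 → fault, evict 9, frames [5, 2, 1, 3]
9 → fault, evict 3, frames [5, 2, 1, 9]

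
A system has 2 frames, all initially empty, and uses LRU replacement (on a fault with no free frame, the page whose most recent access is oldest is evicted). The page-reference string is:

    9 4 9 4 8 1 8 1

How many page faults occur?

4

9 -> fault, frames [9]
4 -> fault, frames [9, 4]
9 -> hit
4 -> hit
8 -> fault, evict 9, frames [4, 8]
1 -> fault, evict 4, frames [8, 1]
8 -> hit
1 -> hit
Page faults: 4.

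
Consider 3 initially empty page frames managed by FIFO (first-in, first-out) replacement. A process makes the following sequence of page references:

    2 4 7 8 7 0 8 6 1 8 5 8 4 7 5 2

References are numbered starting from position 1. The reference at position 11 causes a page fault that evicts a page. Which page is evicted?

6

pos 1: 2 -> fault, frames {2}
pos 2: 4 -> fault, frames {2,4}
pos 3: 7 -> fault, frames {2,4,7}
pos 4: 8 -> fault, evict 2, frames {4,7,8}
pos 5: 7 -> hit
pos 6: 0 -> fault, evict 4, frames {7,8,0}
pos 7: 8 -> hit
pos 8: 6 -> fault, evict 7, frames {8,0,6}
pos 9: 1 -> fault, evict 8, frames {0,6,1}
pos 10: 8 -> fault, evict 0, frames {6,1,8}
pos 11: 5 -> fault, evict 6, frames {1,8,5}
At position 11, page 6 is evicted.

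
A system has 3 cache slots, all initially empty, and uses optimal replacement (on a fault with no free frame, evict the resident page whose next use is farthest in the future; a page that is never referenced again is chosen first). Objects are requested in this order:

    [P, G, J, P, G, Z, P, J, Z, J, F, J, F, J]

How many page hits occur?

9

P: miss, frames [P]
G: miss, frames [P, G]
J: miss, frames [P, G, J]
P: hit
G: hit
Z: miss, evict G, frames [P, J, Z]
P: hit
J: hit
Z: hit
J: hit
F: miss, evict Z, frames [P, J, F]
J: hit
F: hit
J: hit
Hits: 9.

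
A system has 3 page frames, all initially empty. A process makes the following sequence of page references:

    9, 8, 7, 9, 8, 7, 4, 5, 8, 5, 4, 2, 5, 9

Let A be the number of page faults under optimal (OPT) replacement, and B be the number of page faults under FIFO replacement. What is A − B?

-1

Under OPT: F F F . . . F F . . . F . F → 7 faults.
Under FIFO: F F F . . . F F F . . F . F → 8 faults.
A − B = 7 − 8 = -1.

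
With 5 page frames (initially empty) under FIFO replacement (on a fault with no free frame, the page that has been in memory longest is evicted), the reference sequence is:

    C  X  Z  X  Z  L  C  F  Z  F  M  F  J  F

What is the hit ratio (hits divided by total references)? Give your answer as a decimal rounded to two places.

C: miss, frames [C]
X: miss, frames [C, X]
Z: miss, frames [C, X, Z]
X: hit
Z: hit
L: miss, frames [C, X, Z, L]
C: hit
F: miss, frames [C, X, Z, L, F]
Z: hit
F: hit
M: miss, evict C, frames [X, Z, L, F, M]
F: hit
J: miss, evict X, frames [Z, L, F, M, J]
F: hit
Hits: 7 of 14 references → 7/14 = 0.5000.

0.50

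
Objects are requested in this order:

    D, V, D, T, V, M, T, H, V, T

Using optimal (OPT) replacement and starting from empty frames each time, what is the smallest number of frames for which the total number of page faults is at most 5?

3

f=1: 10 faults
f=2: 6 faults
f=3: 5 faults
f=4: 5 faults
f=5: 5 faults
Smallest f with faults ≤ 5 is 3.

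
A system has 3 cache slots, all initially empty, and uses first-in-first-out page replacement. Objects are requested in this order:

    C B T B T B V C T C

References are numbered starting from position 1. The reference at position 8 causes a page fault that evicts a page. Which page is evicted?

pos 1: C: miss, frames [C]
pos 2: B: miss, frames [C, B]
pos 3: T: miss, frames [C, B, T]
pos 4: B: hit
pos 5: T: hit
pos 6: B: hit
pos 7: V: miss, evict C, frames [B, T, V]
pos 8: C: miss, evict B, frames [T, V, C]
At position 8, page B is evicted.

B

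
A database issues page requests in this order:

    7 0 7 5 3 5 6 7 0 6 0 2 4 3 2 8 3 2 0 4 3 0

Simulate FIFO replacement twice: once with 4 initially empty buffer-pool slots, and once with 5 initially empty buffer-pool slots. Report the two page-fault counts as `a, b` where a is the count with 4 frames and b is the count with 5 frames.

12, 10

4 frames: F F . F F . F F F . . F F F . F . . F . . . → 12 faults.
5 frames: F F . F F . F . . . . F F . . F . . F . F . → 10 faults.
10 < 12: adding a frame reduced faults, as is typical.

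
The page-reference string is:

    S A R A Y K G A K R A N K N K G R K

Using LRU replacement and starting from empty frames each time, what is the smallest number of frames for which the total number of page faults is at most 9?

f=1: 18 faults
f=2: 15 faults
f=3: 12 faults
f=4: 10 faults
f=5: 7 faults
f=6: 7 faults
f=7: 7 faults
Smallest f with faults ≤ 9 is 5.

5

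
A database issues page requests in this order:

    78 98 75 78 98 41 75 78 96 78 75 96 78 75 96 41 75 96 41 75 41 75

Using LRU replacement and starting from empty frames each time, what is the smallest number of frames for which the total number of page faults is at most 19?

2

f=1: 22 faults
f=2: 19 faults
f=3: 8 faults
f=4: 5 faults
f=5: 5 faults
Smallest f with faults ≤ 19 is 2.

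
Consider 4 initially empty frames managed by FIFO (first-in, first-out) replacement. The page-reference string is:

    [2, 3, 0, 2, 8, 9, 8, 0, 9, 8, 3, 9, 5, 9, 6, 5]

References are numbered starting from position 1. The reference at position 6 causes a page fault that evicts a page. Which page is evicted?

pos 1: 2 → miss, frames {2}
pos 2: 3 → miss, frames {2,3}
pos 3: 0 → miss, frames {2,3,0}
pos 4: 2 → hit
pos 5: 8 → miss, frames {2,3,0,8}
pos 6: 9 → miss, evict 2, frames {3,0,8,9}
At position 6, page 2 is evicted.

2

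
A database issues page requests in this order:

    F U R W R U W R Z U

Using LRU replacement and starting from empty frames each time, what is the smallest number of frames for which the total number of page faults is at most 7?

3

f=1: 10 faults
f=2: 9 faults
f=3: 6 faults
f=4: 5 faults
f=5: 5 faults
Smallest f with faults ≤ 7 is 3.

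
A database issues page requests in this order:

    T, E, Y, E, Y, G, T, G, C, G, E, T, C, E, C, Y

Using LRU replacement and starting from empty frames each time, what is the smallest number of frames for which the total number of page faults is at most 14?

f=1: 16 faults
f=2: 11 faults
f=3: 10 faults
f=4: 7 faults
f=5: 5 faults
Smallest f with faults ≤ 14 is 2.

2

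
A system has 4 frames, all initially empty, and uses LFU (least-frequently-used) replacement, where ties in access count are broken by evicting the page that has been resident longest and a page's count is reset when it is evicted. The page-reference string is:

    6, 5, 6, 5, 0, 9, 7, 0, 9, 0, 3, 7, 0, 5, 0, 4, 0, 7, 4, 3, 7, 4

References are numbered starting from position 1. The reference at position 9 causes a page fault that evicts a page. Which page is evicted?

7

pos 1: 6: fault, frames (6)
pos 2: 5: fault, frames (6 5)
pos 3: 6: hit
pos 4: 5: hit
pos 5: 0: fault, frames (6 5 0)
pos 6: 9: fault, frames (6 5 0 9)
pos 7: 7: fault, evict 0, frames (6 5 9 7)
pos 8: 0: fault, evict 9, frames (6 5 7 0)
pos 9: 9: fault, evict 7, frames (6 5 0 9)
At position 9, page 7 is evicted.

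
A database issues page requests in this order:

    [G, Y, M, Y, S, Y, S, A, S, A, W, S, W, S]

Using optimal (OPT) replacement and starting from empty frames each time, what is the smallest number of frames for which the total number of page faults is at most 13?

2

f=1: 14 faults
f=2: 6 faults
f=3: 6 faults
f=4: 6 faults
f=5: 6 faults
f=6: 6 faults
Smallest f with faults ≤ 13 is 2.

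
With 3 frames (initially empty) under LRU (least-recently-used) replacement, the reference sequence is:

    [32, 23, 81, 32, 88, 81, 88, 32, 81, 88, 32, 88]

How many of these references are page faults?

4

32 → fault, frames {32}
23 → fault, frames {32,23}
81 → fault, frames {32,23,81}
32 → hit
88 → fault, evict 23, frames {81,32,88}
81 → hit
88 → hit
32 → hit
81 → hit
88 → hit
32 → hit
88 → hit
Page faults: 4.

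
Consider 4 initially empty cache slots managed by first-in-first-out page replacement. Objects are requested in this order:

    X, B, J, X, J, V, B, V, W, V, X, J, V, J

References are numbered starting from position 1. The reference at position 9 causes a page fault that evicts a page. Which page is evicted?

pos 1: X: miss, frames [X]
pos 2: B: miss, frames [X, B]
pos 3: J: miss, frames [X, B, J]
pos 4: X: hit
pos 5: J: hit
pos 6: V: miss, frames [X, B, J, V]
pos 7: B: hit
pos 8: V: hit
pos 9: W: miss, evict X, frames [B, J, V, W]
At position 9, page X is evicted.

X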